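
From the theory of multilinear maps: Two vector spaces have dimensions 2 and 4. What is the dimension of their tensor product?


The dimension of a tensor product is the product of dimensions.
dim(V) = 2, dim(W) = 4
dim(V (x) W) = 2 * 4 = 8

8


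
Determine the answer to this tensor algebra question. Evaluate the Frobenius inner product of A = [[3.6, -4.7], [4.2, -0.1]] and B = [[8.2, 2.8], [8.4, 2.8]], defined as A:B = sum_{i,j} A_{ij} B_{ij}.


A:B = sum over all i,j of A_{ij} * B_{ij}.
Row 1: 3.6*8.2=29.52, -4.7*2.8=-13.16 => row sum = 16.36
Row 2: 4.2*8.4=35.28, -0.1*2.8=-0.28 => row sum = 35
Total = 16.36 + 35 = 51.36

51.36


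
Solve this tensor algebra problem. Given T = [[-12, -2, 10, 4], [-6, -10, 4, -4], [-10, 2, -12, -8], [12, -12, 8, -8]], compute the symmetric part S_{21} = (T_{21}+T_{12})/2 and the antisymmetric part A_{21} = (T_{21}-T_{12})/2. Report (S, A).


T_{21} = -6
T_{12} = -2
S_{21} = (-6 + -2)/2 = -8/2 = -4
A_{21} = (-6 - -2)/2 = -4/2 = -2
Check: S + A = -4 + -2 = -6 = T_{21}.

(-4, -2)


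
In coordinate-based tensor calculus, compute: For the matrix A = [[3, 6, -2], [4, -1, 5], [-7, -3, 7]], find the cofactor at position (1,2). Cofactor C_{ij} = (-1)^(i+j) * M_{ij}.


To find cofactor C_{12}, delete row 1 and column 2.
The resulting 2x2 submatrix is: [[4, 5], [-7, 7]]
Minor M_{12} = 4*7 - 5*-7
  = 28 - -35 = 63
Sign = (-1)^(1+2) = (-1)^3 = -1
Cofactor C_{12} = -1 * 63 = -63

-63


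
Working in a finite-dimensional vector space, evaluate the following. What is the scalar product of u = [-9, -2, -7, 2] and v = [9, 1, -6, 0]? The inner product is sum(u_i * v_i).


The inner product u . v = sum of u_i * v_i.
Term-by-term: -9 * 9, -2 * 1, -7 * -6, 2 * 0
Products: -81, -2, 42, 0
Sum = -81 + -2 + 42 + 0 = -41

-41


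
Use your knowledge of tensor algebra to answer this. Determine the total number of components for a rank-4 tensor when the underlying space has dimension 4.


The number of components of a rank-r tensor in d dimensions is d^r.
Here d = 4 and r = 4.
4^4 = 256

256


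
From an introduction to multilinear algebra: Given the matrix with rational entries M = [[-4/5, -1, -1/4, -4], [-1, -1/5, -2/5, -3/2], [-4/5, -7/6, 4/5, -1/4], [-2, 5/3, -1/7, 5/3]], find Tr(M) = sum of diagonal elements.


The trace is the sum of diagonal entries.
Diagonal: M[1,1] = -4/5, M[2,2] = -1/5, M[3,3] = 4/5, M[4,4] = 5/3
Tr(M) = -4/5 + -1/5 + 4/5 + 5/3
Computing step by step:
After adding M[1,1]: -4/5
After adding M[2,2]: -1
After adding M[3,3]: -1/5
After adding M[4,4]: 22/15
Tr(M) = 22/15

22/15


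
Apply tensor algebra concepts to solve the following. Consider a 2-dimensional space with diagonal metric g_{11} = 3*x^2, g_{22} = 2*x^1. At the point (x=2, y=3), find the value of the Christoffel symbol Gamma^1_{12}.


For a diagonal metric, Gamma^k_{ij} = (1/2) g^{kk} (dg_{ik}/dx_j + dg_{jk}/dx_i - dg_{ij}/dx_k).
The metric is diagonal, so g_{ab} = 0 for a != b.
At the given point: g_{11} = 12, g_{22} = 4
g^{11} = 1/12
dg_{11}/dx_2 = dg_{11}/dx_2 = 0
dg_{21}/dx_1 = 0 (off-diagonal)
dg_{12}/dx_1 = 0 (off-diagonal)
Numerator = 0 + 0 - 0 = 0
Gamma^1_{12} = 0 / (2 * 12) = 0

0


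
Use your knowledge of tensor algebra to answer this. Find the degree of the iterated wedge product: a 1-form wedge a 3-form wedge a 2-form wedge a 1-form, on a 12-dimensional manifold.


The degree of a wedge product is the sum of the degrees of the individual forms.
Degrees: 1, 3, 2, 1
Total degree = 1 + 3 + 2 + 1 = 7

7


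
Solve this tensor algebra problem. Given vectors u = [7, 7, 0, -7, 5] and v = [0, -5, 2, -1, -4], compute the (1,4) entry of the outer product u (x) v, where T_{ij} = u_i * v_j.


The outer product entry T_{ij} = u_i * v_j.
We need i=1, j=4.
u_1 = 7, v_4 = -1
T_{1,4} = 7 * -1 = -7

-7


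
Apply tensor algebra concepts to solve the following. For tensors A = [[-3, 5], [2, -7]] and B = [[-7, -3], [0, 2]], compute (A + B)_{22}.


Tensor addition is component-wise: (A + B)_{ij} = A_{ij} + B_{ij}.
A_{22} = -7
B_{22} = 2
(A + B)_{22} = -7 + 2 = -5

-5


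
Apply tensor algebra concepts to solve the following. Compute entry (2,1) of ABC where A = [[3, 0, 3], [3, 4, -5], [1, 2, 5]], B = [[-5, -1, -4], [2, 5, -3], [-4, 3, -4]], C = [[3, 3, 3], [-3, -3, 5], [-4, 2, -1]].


(ABC)_{21} = sum_m (AB)_{2m} C_{m1}. First compute row 2 of AB.
(AB)_{21} = 3*-5 + 4*2 + -5*-4 = 13
(AB)_{22} = 3*-1 + 4*5 + -5*3 = 2
(AB)_{23} = 3*-4 + 4*-3 + -5*-4 = -4
Now contract with column 1 of C:
(AB)_{21} * C_{11} = 13 * 3 = 39
(AB)_{22} * C_{21} = 2 * -3 = -6
(AB)_{23} * C_{31} = -4 * -4 = 16
(ABC)_{21} = 39 + -6 + 16 = 49

49


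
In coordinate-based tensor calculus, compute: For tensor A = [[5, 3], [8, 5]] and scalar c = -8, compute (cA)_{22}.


Scalar multiplication: (cA)_{ij} = c * A_{ij}.
c = -8
A_{22} = 5
(cA)_{22} = -8 * 5 = -40

-40


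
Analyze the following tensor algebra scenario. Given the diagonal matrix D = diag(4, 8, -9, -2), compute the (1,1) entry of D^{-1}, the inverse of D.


For a diagonal matrix, the inverse has entries (D^{-1})_{ii} = 1/d_{ii}.
The diagonal entries are: d_{11} = 4, d_{22} = 8, d_{33} = -9, d_{44} = -2
We need (D^{-1})_{11} = 1/d_{11} = 1/4 = 1/4

1/4


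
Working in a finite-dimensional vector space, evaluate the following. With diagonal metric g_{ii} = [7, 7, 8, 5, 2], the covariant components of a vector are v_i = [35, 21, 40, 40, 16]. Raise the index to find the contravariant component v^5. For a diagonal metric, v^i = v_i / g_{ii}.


To raise an index with a diagonal metric: v^i = v_i / g_{ii}.
For index 5: v_5 = 16, g_{55} = 2
v^5 = 16 / 2 = 8

8


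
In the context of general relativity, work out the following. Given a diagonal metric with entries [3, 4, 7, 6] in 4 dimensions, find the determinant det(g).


For a diagonal metric, the determinant is the product of diagonal entries.
Diagonal entries: 3, 4, 7, 6
det(g) = 3 * 4 * 7 * 6 = 504

504


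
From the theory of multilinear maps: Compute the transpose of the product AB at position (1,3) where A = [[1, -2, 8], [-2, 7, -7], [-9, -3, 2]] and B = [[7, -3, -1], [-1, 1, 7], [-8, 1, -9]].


(AB)^T_{ij} = (AB)_{ji} = sum_k A_{jk} B_{ki}.
For i=1, j=3 we need (AB)_{31}:
A_{31} * B_{11} = -9 * 7 = -63
A_{32} * B_{21} = -3 * -1 = 3
A_{33} * B_{31} = 2 * -8 = -16
Sum = -63 + 3 + -16 = -76

-76


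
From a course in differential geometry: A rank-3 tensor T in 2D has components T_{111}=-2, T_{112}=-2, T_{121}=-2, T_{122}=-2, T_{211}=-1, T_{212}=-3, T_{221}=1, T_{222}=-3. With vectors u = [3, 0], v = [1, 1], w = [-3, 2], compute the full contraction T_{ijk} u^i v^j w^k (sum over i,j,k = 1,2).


S = sum over i,j,k of T_{ijk} u_i v_j w_k. Expanding all 8 terms:
T_{111}*u_1*v_1*w_1 = -2*3*1*-3 = 18  (running total: 18)
T_{112}*u_1*v_1*w_2 = -2*3*1*2 = -12  (running total: 6)
T_{121}*u_1*v_2*w_1 = -2*3*1*-3 = 18  (running total: 24)
T_{122}*u_1*v_2*w_2 = -2*3*1*2 = -12  (running total: 12)
T_{211}*u_2*v_1*w_1 = -1*0*1*-3 = 0  (running total: 12)
T_{212}*u_2*v_1*w_2 = -3*0*1*2 = 0  (running total: 12)
T_{221}*u_2*v_2*w_1 = 1*0*1*-3 = 0  (running total: 12)
T_{222}*u_2*v_2*w_2 = -3*0*1*2 = 0  (running total: 12)
S = 12

12


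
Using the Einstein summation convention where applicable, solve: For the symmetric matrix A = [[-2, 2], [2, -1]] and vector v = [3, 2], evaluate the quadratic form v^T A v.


First compute Av:
(Av)_1 = -2*3 + 2*2 = -2
(Av)_2 = 2*3 + -1*2 = 4
Av = [-2, 4]
Then v^T (Av) = 3*-2 + 2*4
= -6 + 8 = 2

2


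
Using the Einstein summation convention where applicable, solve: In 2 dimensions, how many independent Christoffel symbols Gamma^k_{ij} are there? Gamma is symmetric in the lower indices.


Christoffel symbols Gamma^k_{ij} are symmetric in i,j, so there are d * d(d+1)/2 independent symbols.
d = 2
d(d+1)/2 = 2 * 3 / 2 = 3
Total = 2 * 3 = 6

6


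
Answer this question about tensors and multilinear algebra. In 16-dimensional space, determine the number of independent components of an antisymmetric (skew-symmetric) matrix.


An antisymmetric rank-2 tensor satisfies A_{ij} = -A_{ji}, so diagonal entries are zero.
The independent components are the upper-triangular entries: C(n, 2) = n(n-1)/2.
n = 16
C(16, 2) = 16 * 15 / 2 = 240 / 2 = 120

120


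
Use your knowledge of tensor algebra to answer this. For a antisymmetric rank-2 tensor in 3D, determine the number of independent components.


A antisymmetric rank-2 tensor in d dimensions has d(d-1)/2 independent components.
d = 3
d(d-1)/2 = 3 * 2 / 2 = 6 / 2 = 3

3


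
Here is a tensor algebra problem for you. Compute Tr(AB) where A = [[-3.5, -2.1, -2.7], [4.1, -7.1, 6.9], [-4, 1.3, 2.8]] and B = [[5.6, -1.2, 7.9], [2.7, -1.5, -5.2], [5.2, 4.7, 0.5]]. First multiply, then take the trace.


Tr(AB) = sum_i (AB)_{ii} where (AB)_{ii} = sum_k A_{ik} B_{ki}.
(AB)_{11} = -3.5*5.6 + -2.1*2.7 + -2.7*5.2 = -39.31
(AB)_{22} = 4.1*-1.2 + -7.1*-1.5 + 6.9*4.7 = 38.16
(AB)_{33} = -4*7.9 + 1.3*-5.2 + 2.8*0.5 = -36.96
Tr(AB) = -39.31 + 38.16 + -36.96 = -38.11

-38.11


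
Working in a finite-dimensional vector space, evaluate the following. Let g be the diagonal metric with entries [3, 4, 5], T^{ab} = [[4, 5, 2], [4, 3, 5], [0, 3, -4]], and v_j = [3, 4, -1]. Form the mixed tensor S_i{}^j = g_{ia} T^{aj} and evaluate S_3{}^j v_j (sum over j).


Step 1: lower the first index. For a diagonal metric, g_{ia} T^{aj} = g_{ii} T^{ij} (no sum on i).
g_{33} = 5
S_3{}^1 = 5 * T^{31} = 5 * 0 = 0
S_3{}^2 = 5 * T^{32} = 5 * 3 = 15
S_3{}^3 = 5 * T^{33} = 5 * -4 = -20
Step 2: contract S_3{}^j with v_j.
S_3{}^1 * v_1 = 0 * 3 = 0
S_3{}^2 * v_2 = 15 * 4 = 60
S_3{}^3 * v_3 = -20 * -1 = 20
Result = 0 + 60 + 20 = 80

80


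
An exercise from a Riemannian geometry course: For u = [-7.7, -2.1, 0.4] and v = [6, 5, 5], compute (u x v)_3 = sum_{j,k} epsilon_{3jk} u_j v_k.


(u x v)_3 = sum_{j,k} epsilon_{3jk} u_j v_k. Only permutations of (1,2,3) contribute; the two non-zero terms are:
eps_{312} u_1 v_2 = 1 * -7.7 * 5 = -38.5
eps_{321} u_2 v_1 = -1 * -2.1 * 6 = 12.6
(u x v)_3 = -25.9

-25.9


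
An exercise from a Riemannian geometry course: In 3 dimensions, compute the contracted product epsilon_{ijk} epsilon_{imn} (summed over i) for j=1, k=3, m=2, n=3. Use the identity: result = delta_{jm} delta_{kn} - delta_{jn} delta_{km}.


Using the identity: epsilon_{ijk} epsilon_{imn} = delta_{jm} delta_{kn} - delta_{jn} delta_{km}.
delta_{12} = 0
delta_{33} = 1
delta_{13} = 0
delta_{32} = 0
Result = 0 * 1 - 0 * 0 = 0 - 0 = 0

0


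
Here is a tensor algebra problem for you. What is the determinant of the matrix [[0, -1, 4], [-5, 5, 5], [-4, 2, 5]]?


Expanding along the first row, det(A) = a11*M_11 - a12*M_12 + a13*M_13, where M_1j is the (1,j) minor.
Minor M_11 = 5*5 - 5*2 = 15
Minor M_12 = -5*5 - 5*-4 = -5
Minor M_13 = -5*2 - 5*-4 = 10
det = 0*(15) - -1*(-5) + 4*(10)
    = 0 - 5 + 40
    = 35

35


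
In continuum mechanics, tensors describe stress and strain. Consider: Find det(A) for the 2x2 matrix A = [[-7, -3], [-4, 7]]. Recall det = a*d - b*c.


For a 2x2 matrix [[a, b], [c, d]], det = a*d - b*c.
a = -7, b = -3, c = -4, d = 7
a*d = -7 * 7 = -49
b*c = -3 * -4 = 12
det = -49 - 12 = -61

-61


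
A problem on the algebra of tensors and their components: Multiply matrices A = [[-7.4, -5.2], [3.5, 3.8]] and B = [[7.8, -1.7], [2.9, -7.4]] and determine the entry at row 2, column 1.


(AB)_{ij} = sum_k A_{ik} B_{kj}.
For i=2, j=1:
A_{21} * B_{11} = 3.5 * 7.8 = 27.3
A_{22} * B_{21} = 3.8 * 2.9 = 11.02
Sum = 27.3 + 11.02 = 38.32

38.32


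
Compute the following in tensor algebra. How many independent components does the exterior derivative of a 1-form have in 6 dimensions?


The exterior derivative of a p-form is a (p+1)-form.
Its number of independent components is C(n, p+1).
n = 6, p+1 = 2
C(6, 2) = 15

15


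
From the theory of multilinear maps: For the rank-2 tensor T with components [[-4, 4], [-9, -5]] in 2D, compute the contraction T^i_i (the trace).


The contraction (trace) of a rank-2 tensor is the sum of its diagonal elements.
Diagonal entries: A[1,1] = -4, A[2,2] = -5
Tr(A) = -4 + -5 = -9

-9


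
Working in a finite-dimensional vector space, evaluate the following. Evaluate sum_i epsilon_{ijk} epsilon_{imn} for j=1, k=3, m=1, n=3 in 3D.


Using the identity: epsilon_{ijk} epsilon_{imn} = delta_{jm} delta_{kn} - delta_{jn} delta_{km}.
delta_{11} = 1
delta_{33} = 1
delta_{13} = 0
delta_{31} = 0
Result = 1 * 1 - 0 * 0 = 1 - 0 = 1

1


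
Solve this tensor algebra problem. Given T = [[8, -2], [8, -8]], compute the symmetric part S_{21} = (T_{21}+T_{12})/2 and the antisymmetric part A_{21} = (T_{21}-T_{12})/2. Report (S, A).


T_{21} = 8
T_{12} = -2
S_{21} = (8 + -2)/2 = 6/2 = 3
A_{21} = (8 - -2)/2 = 10/2 = 5
Check: S + A = 3 + 5 = 8 = T_{21}.

(3, 5)


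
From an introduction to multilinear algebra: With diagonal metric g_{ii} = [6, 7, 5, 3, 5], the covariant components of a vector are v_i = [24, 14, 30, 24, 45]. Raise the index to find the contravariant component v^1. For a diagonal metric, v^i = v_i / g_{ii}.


To raise an index with a diagonal metric: v^i = v_i / g_{ii}.
For index 1: v_1 = 24, g_{11} = 6
v^1 = 24 / 6 = 4

4


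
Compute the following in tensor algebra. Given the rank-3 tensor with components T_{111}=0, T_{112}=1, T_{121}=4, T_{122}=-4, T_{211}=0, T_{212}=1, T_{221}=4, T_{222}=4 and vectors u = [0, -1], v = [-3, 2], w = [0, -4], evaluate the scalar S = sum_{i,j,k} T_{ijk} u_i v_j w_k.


S = sum over i,j,k of T_{ijk} u_i v_j w_k. Expanding all 8 terms:
T_{111}*u_1*v_1*w_1 = 0*0*-3*0 = 0  (running total: 0)
T_{112}*u_1*v_1*w_2 = 1*0*-3*-4 = 0  (running total: 0)
T_{121}*u_1*v_2*w_1 = 4*0*2*0 = 0  (running total: 0)
T_{122}*u_1*v_2*w_2 = -4*0*2*-4 = 0  (running total: 0)
T_{211}*u_2*v_1*w_1 = 0*-1*-3*0 = 0  (running total: 0)
T_{212}*u_2*v_1*w_2 = 1*-1*-3*-4 = -12  (running total: -12)
T_{221}*u_2*v_2*w_1 = 4*-1*2*0 = 0  (running total: -12)
T_{222}*u_2*v_2*w_2 = 4*-1*2*-4 = 32  (running total: 20)
S = 20

20


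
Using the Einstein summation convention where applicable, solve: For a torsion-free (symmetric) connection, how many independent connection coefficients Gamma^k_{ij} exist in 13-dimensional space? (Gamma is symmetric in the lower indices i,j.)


Christoffel symbols Gamma^k_{ij} are symmetric in i,j, so there are d * d(d+1)/2 independent symbols.
d = 13
d(d+1)/2 = 13 * 14 / 2 = 91
Total = 13 * 91 = 1183

1183


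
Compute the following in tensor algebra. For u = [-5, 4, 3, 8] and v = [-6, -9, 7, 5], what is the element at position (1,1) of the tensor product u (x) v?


The outer product entry T_{ij} = u_i * v_j.
We need i=1, j=1.
u_1 = -5, v_1 = -6
T_{1,1} = -5 * -6 = 30

30


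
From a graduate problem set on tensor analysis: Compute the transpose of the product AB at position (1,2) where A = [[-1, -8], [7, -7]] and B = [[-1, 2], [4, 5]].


(AB)^T_{ij} = (AB)_{ji} = sum_k A_{jk} B_{ki}.
For i=1, j=2 we need (AB)_{21}:
A_{21} * B_{11} = 7 * -1 = -7
A_{22} * B_{21} = -7 * 4 = -28
Sum = -7 + -28 = -35

-35


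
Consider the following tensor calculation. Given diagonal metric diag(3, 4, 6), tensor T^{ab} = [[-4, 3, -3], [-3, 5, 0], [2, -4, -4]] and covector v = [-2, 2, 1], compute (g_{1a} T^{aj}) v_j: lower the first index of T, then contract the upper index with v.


Step 1: lower the first index. For a diagonal metric, g_{ia} T^{aj} = g_{ii} T^{ij} (no sum on i).
g_{11} = 3
S_1{}^1 = 3 * T^{11} = 3 * -4 = -12
S_1{}^2 = 3 * T^{12} = 3 * 3 = 9
S_1{}^3 = 3 * T^{13} = 3 * -3 = -9
Step 2: contract S_1{}^j with v_j.
S_1{}^1 * v_1 = -12 * -2 = 24
S_1{}^2 * v_2 = 9 * 2 = 18
S_1{}^3 * v_3 = -9 * 1 = -9
Result = 24 + 18 + -9 = 33

33


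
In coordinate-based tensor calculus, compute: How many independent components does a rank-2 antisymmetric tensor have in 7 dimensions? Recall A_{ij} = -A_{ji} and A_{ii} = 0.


An antisymmetric rank-2 tensor satisfies A_{ij} = -A_{ji}, so diagonal entries are zero.
The independent components are the upper-triangular entries: C(n, 2) = n(n-1)/2.
n = 7
C(7, 2) = 7 * 6 / 2 = 42 / 2 = 21

21


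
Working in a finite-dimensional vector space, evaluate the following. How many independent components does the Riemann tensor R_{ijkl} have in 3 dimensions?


The Riemann tensor in d dimensions has d^2(d^2 - 1)/12 independent components.
d = 3, so d^2 = 9
d^2 - 1 = 8
d^2(d^2 - 1) = 9 * 8 = 72
Divide by 12: 72 / 12 = 6

6


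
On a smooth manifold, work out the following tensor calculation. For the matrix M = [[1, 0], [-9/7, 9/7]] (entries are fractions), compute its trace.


The trace is the sum of diagonal entries.
Diagonal: M[1,1] = 1, M[2,2] = 9/7
Tr(M) = 1 + 9/7
Computing step by step:
After adding M[1,1]: 1
After adding M[2,2]: 16/7
Tr(M) = 16/7

16/7


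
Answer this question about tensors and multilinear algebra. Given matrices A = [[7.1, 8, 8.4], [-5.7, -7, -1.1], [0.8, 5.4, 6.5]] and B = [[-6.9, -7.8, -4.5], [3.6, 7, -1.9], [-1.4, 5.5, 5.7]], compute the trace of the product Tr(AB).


Tr(AB) = sum_i (AB)_{ii} where (AB)_{ii} = sum_k A_{ik} B_{ki}.
(AB)_{11} = 7.1*-6.9 + 8*3.6 + 8.4*-1.4 = -31.95
(AB)_{22} = -5.7*-7.8 + -7*7 + -1.1*5.5 = -10.59
(AB)_{33} = 0.8*-4.5 + 5.4*-1.9 + 6.5*5.7 = 23.19
Tr(AB) = -31.95 + -10.59 + 23.19 = -19.35

-19.35


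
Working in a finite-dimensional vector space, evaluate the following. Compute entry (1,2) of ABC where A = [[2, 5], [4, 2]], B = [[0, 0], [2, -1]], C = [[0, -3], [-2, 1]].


(ABC)_{12} = sum_m (AB)_{1m} C_{m2}. First compute row 1 of AB.
(AB)_{11} = 2*0 + 5*2 = 10
(AB)_{12} = 2*0 + 5*-1 = -5
Now contract with column 2 of C:
(AB)_{11} * C_{12} = 10 * -3 = -30
(AB)_{12} * C_{22} = -5 * 1 = -5
(ABC)_{12} = -30 + -5 = -35

-35


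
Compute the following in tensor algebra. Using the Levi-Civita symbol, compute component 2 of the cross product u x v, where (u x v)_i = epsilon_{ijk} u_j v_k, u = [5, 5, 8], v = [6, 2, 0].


(u x v)_2 = sum_{j,k} epsilon_{2jk} u_j v_k. Only permutations of (1,2,3) contribute; the two non-zero terms are:
eps_{213} u_1 v_3 = -1 * 5 * 0 = 0
eps_{231} u_3 v_1 = 1 * 8 * 6 = 48
(u x v)_2 = 48

48


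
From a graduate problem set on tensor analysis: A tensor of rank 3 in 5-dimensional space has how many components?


The number of components of a rank-r tensor in d dimensions is d^r.
Here d = 5 and r = 3.
5^3 = 125

125


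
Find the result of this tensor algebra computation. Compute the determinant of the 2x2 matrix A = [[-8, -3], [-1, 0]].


For a 2x2 matrix [[a, b], [c, d]], det = a*d - b*c.
a = -8, b = -3, c = -1, d = 0
a*d = -8 * 0 = 0
b*c = -3 * -1 = 3
det = 0 - 3 = -3

-3


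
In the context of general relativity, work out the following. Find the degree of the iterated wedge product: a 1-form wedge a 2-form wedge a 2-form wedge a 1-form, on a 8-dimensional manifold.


The degree of a wedge product is the sum of the degrees of the individual forms.
Degrees: 1, 2, 2, 1
Total degree = 1 + 2 + 2 + 1 = 6

6


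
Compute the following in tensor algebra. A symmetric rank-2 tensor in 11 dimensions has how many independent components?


A symmetric rank-2 tensor in d dimensions has d(d+1)/2 independent components.
d = 11
d(d+1)/2 = 11 * 12 / 2 = 132 / 2 = 66

66


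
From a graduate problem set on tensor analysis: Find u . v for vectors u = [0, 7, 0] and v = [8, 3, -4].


The inner product u . v = sum of u_i * v_i.
Term-by-term: 0 * 8, 7 * 3, 0 * -4
Products: 0, 21, 0
Sum = 0 + 21 + 0 = 21

21


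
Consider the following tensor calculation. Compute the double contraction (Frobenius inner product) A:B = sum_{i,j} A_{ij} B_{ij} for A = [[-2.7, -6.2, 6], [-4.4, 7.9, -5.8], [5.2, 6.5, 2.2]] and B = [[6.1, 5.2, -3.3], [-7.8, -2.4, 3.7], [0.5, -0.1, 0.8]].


A:B = sum over all i,j of A_{ij} * B_{ij}.
Row 1: -2.7*6.1=-16.47, -6.2*5.2=-32.24, 6*-3.3=-19.8 => row sum = -68.51
Row 2: -4.4*-7.8=34.32, 7.9*-2.4=-18.96, -5.8*3.7=-21.46 => row sum = -6.1
Row 3: 5.2*0.5=2.6, 6.5*-0.1=-0.65, 2.2*0.8=1.76 => row sum = 3.71
Total = -68.51 + -6.1 + 3.71 = -70.9

-70.9


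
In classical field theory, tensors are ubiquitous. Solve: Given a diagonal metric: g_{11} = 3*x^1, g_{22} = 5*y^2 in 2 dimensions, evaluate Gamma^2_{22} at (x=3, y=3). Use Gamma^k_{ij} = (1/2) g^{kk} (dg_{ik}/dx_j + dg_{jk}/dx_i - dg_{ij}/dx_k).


For a diagonal metric, Gamma^k_{ij} = (1/2) g^{kk} (dg_{ik}/dx_j + dg_{jk}/dx_i - dg_{ij}/dx_k).
The metric is diagonal, so g_{ab} = 0 for a != b.
At the given point: g_{11} = 9, g_{22} = 45
g^{22} = 1/45
dg_{22}/dx_2 = dg_{22}/dx_2 = 30
dg_{22}/dx_2 = dg_{22}/dx_2 = 30
dg_{22}/dx_2 = dg_{22}/dx_2 = 30
Numerator = 30 + 30 - 30 = 30
Gamma^2_{22} = 30 / (2 * 45) = 1/3

1/3


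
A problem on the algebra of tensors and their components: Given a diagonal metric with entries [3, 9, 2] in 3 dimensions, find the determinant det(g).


For a diagonal metric, the determinant is the product of diagonal entries.
Diagonal entries: 3, 9, 2
det(g) = 3 * 9 * 2 = 54

54


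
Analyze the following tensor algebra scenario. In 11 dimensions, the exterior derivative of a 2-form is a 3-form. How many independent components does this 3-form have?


The exterior derivative of a p-form is a (p+1)-form.
Its number of independent components is C(n, p+1).
n = 11, p+1 = 3
C(11, 3) = 165

165


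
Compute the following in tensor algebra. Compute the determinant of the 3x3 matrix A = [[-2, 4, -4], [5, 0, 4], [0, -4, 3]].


Expanding along the first row, det(A) = a11*M_11 - a12*M_12 + a13*M_13, where M_1j is the (1,j) minor.
Minor M_11 = 0*3 - 4*-4 = 16
Minor M_12 = 5*3 - 4*0 = 15
Minor M_13 = 5*-4 - 0*0 = -20
det = -2*(16) - 4*(15) + -4*(-20)
    = -32 - 60 + 80
    = -12

-12


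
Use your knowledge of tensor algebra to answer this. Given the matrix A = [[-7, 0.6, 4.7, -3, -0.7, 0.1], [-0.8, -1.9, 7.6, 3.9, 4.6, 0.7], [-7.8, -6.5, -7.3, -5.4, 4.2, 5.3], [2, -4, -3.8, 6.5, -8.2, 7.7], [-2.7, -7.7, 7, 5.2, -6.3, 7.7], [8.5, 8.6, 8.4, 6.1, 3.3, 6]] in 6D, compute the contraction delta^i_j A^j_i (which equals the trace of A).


The contraction (trace) of a rank-2 tensor is the sum of its diagonal elements.
Diagonal entries: A[1,1] = -7, A[2,2] = -1.9, A[3,3] = -7.3, A[4,4] = 6.5, A[5,5] = -6.3, A[6,6] = 6
Tr(A) = -7 + -1.9 + -7.3 + 6.5 + -6.3 + 6 = -10

-10


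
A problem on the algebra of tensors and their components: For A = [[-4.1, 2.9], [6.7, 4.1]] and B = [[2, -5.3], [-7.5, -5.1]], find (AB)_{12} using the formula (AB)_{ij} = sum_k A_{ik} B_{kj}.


(AB)_{ij} = sum_k A_{ik} B_{kj}.
For i=1, j=2:
A_{11} * B_{12} = -4.1 * -5.3 = 21.73
A_{12} * B_{22} = 2.9 * -5.1 = -14.79
Sum = 21.73 + -14.79 = 6.94

6.94


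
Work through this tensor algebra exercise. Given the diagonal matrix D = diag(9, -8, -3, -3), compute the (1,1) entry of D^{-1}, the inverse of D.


For a diagonal matrix, the inverse has entries (D^{-1})_{ii} = 1/d_{ii}.
The diagonal entries are: d_{11} = 9, d_{22} = -8, d_{33} = -3, d_{44} = -3
We need (D^{-1})_{11} = 1/d_{11} = 1/9 = 1/9

1/9


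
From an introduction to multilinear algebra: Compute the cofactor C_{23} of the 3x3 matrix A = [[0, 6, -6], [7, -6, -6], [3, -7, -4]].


To find cofactor C_{23}, delete row 2 and column 3.
The resulting 2x2 submatrix is: [[0, 6], [3, -7]]
Minor M_{23} = 0*-7 - 6*3
  = 0 - 18 = -18
Sign = (-1)^(2+3) = (-1)^5 = -1
Cofactor C_{23} = -1 * -18 = 18

18


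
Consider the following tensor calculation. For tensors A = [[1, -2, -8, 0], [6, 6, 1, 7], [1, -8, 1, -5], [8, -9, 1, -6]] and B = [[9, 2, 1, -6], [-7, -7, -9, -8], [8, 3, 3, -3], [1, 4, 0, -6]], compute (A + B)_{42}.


Tensor addition is component-wise: (A + B)_{ij} = A_{ij} + B_{ij}.
A_{42} = -9
B_{42} = 4
(A + B)_{42} = -9 + 4 = -5

-5


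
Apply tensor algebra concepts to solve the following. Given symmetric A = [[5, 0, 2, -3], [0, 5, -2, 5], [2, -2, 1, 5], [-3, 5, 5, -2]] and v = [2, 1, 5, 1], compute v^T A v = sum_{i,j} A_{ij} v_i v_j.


First compute Av:
(Av)_1 = 5*2 + 0*1 + 2*5 + -3*1 = 17
(Av)_2 = 0*2 + 5*1 + -2*5 + 5*1 = 0
(Av)_3 = 2*2 + -2*1 + 1*5 + 5*1 = 12
(Av)_4 = -3*2 + 5*1 + 5*5 + -2*1 = 22
Av = [17, 0, 12, 22]
Then v^T (Av) = 2*17 + 1*0 + 5*12 + 1*22
= 34 + 0 + 60 + 22 = 116

116


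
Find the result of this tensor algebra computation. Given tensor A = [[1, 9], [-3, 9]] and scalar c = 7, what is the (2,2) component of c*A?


Scalar multiplication: (cA)_{ij} = c * A_{ij}.
c = 7
A_{22} = 9
(cA)_{22} = 7 * 9 = 63

63


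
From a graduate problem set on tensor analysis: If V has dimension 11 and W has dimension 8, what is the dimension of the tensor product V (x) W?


The dimension of a tensor product is the product of dimensions.
dim(V) = 11, dim(W) = 8
dim(V (x) W) = 11 * 8 = 88

88


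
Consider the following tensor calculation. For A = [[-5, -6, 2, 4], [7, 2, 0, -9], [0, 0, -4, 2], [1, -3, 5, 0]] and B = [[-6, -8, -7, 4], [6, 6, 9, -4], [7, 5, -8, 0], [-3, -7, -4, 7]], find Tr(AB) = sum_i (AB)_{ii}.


Tr(AB) = sum_i (AB)_{ii} where (AB)_{ii} = sum_k A_{ik} B_{ki}.
(AB)_{11} = -5*-6 + -6*6 + 2*7 + 4*-3 = -4
(AB)_{22} = 7*-8 + 2*6 + 0*5 + -9*-7 = 19
(AB)_{33} = 0*-7 + 0*9 + -4*-8 + 2*-4 = 24
(AB)_{44} = 1*4 + -3*-4 + 5*0 + 0*7 = 16
Tr(AB) = -4 + 19 + 24 + 16 = 55

55


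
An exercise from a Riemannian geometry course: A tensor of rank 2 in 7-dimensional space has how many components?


The number of components of a rank-r tensor in d dimensions is d^r.
Here d = 7 and r = 2.
7^2 = 49

49


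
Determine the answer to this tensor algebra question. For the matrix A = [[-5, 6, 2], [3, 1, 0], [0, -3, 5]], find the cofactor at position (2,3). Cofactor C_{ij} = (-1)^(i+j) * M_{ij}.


To find cofactor C_{23}, delete row 2 and column 3.
The resulting 2x2 submatrix is: [[-5, 6], [0, -3]]
Minor M_{23} = -5*-3 - 6*0
  = 15 - 0 = 15
Sign = (-1)^(2+3) = (-1)^5 = -1
Cofactor C_{23} = -1 * 15 = -15

-15


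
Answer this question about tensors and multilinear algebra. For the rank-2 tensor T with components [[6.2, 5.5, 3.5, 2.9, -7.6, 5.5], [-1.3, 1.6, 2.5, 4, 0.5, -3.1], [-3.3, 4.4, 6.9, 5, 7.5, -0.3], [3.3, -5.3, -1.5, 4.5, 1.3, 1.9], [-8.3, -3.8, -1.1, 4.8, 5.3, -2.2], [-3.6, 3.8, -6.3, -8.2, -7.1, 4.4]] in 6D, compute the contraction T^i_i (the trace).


The contraction (trace) of a rank-2 tensor is the sum of its diagonal elements.
Diagonal entries: A[1,1] = 6.2, A[2,2] = 1.6, A[3,3] = 6.9, A[4,4] = 4.5, A[5,5] = 5.3, A[6,6] = 4.4
Tr(A) = 6.2 + 1.6 + 6.9 + 4.5 + 5.3 + 4.4 = 28.9

28.9


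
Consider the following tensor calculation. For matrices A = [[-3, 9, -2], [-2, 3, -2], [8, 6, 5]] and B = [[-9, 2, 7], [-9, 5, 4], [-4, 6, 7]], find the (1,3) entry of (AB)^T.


(AB)^T_{ij} = (AB)_{ji} = sum_k A_{jk} B_{ki}.
For i=1, j=3 we need (AB)_{31}:
A_{31} * B_{11} = 8 * -9 = -72
A_{32} * B_{21} = 6 * -9 = -54
A_{33} * B_{31} = 5 * -4 = -20
Sum = -72 + -54 + -20 = -146

-146


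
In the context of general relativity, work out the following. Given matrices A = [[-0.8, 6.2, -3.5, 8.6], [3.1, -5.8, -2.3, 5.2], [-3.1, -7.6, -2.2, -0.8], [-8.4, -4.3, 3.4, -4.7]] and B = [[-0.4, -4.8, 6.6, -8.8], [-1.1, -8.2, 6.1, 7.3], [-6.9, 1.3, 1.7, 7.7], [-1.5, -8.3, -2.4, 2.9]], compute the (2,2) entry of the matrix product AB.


(AB)_{ij} = sum_k A_{ik} B_{kj}.
For i=2, j=2:
A_{21} * B_{12} = 3.1 * -4.8 = -14.88
A_{22} * B_{22} = -5.8 * -8.2 = 47.56
A_{23} * B_{32} = -2.3 * 1.3 = -2.99
A_{24} * B_{42} = 5.2 * -8.3 = -43.16
Sum = -14.88 + 47.56 + -2.99 + -43.16 = -13.47

-13.47


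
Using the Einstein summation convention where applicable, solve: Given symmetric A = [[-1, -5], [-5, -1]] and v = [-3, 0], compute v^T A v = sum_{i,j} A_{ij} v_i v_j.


First compute Av:
(Av)_1 = -1*-3 + -5*0 = 3
(Av)_2 = -5*-3 + -1*0 = 15
Av = [3, 15]
Then v^T (Av) = -3*3 + 0*15
= -9 + 0 = -9

-9


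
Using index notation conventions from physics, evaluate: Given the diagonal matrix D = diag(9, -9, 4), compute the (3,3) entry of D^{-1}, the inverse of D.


For a diagonal matrix, the inverse has entries (D^{-1})_{ii} = 1/d_{ii}.
The diagonal entries are: d_{11} = 9, d_{22} = -9, d_{33} = 4
We need (D^{-1})_{33} = 1/d_{33} = 1/4 = 1/4

1/4


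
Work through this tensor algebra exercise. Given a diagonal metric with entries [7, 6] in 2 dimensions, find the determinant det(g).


For a diagonal metric, the determinant is the product of diagonal entries.
Diagonal entries: 7, 6
det(g) = 7 * 6 = 42

42


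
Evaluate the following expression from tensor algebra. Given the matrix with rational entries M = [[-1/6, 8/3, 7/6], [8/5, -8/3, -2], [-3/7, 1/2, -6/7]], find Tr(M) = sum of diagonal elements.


The trace is the sum of diagonal entries.
Diagonal: M[1,1] = -1/6, M[2,2] = -8/3, M[3,3] = -6/7
Tr(M) = -1/6 + -8/3 + -6/7
Computing step by step:
After adding M[1,1]: -1/6
After adding M[2,2]: -17/6
After adding M[3,3]: -155/42
Tr(M) = -155/42

-155/42


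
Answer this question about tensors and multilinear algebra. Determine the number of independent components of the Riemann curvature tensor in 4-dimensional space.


The Riemann tensor in d dimensions has d^2(d^2 - 1)/12 independent components.
d = 4, so d^2 = 16
d^2 - 1 = 15
d^2(d^2 - 1) = 16 * 15 = 240
Divide by 12: 240 / 12 = 20

20


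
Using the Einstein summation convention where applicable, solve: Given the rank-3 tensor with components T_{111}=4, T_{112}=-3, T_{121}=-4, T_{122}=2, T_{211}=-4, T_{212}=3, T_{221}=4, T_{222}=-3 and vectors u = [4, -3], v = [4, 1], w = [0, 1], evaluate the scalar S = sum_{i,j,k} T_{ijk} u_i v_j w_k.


S = sum over i,j,k of T_{ijk} u_i v_j w_k. Expanding all 8 terms:
T_{111}*u_1*v_1*w_1 = 4*4*4*0 = 0  (running total: 0)
T_{112}*u_1*v_1*w_2 = -3*4*4*1 = -48  (running total: -48)
T_{121}*u_1*v_2*w_1 = -4*4*1*0 = 0  (running total: -48)
T_{122}*u_1*v_2*w_2 = 2*4*1*1 = 8  (running total: -40)
T_{211}*u_2*v_1*w_1 = -4*-3*4*0 = 0  (running total: -40)
T_{212}*u_2*v_1*w_2 = 3*-3*4*1 = -36  (running total: -76)
T_{221}*u_2*v_2*w_1 = 4*-3*1*0 = 0  (running total: -76)
T_{222}*u_2*v_2*w_2 = -3*-3*1*1 = 9  (running total: -67)
S = -67

-67


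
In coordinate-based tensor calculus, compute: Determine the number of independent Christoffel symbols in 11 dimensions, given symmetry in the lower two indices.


Christoffel symbols Gamma^k_{ij} are symmetric in i,j, so there are d * d(d+1)/2 independent symbols.
d = 11
d(d+1)/2 = 11 * 12 / 2 = 66
Total = 11 * 66 = 726

726


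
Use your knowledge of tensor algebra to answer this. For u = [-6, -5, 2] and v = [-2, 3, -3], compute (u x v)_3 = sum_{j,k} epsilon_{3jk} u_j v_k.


(u x v)_3 = sum_{j,k} epsilon_{3jk} u_j v_k. Only permutations of (1,2,3) contribute; the two non-zero terms are:
eps_{312} u_1 v_2 = 1 * -6 * 3 = -18
eps_{321} u_2 v_1 = -1 * -5 * -2 = -10
(u x v)_3 = -28

-28


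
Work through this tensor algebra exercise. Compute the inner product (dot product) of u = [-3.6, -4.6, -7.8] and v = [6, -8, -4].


The inner product u . v = sum of u_i * v_i.
Term-by-term: -3.6 * 6, -4.6 * -8, -7.8 * -4
Products: -21.6, 36.8, 31.2
Sum = -21.6 + 36.8 + 31.2 = 46.4

46.4


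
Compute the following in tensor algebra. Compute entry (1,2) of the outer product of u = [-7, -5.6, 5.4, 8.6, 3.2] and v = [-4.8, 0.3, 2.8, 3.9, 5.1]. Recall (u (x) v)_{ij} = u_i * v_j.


The outer product entry T_{ij} = u_i * v_j.
We need i=1, j=2.
u_1 = -7, v_2 = 0.3
T_{1,2} = -7 * 0.3 = -2.1

-2.1


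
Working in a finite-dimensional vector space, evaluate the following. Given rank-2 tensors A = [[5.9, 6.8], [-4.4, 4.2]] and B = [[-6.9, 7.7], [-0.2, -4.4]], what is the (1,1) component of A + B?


Tensor addition is component-wise: (A + B)_{ij} = A_{ij} + B_{ij}.
A_{11} = 5.9
B_{11} = -6.9
(A + B)_{11} = 5.9 + -6.9 = -1

-1


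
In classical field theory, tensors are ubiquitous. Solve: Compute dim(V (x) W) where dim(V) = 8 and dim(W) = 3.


The dimension of a tensor product is the product of dimensions.
dim(V) = 8, dim(W) = 3
dim(V (x) W) = 8 * 3 = 24

24


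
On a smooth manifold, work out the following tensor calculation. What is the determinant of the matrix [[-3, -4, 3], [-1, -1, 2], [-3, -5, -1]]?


Expanding along the first row, det(A) = a11*M_11 - a12*M_12 + a13*M_13, where M_1j is the (1,j) minor.
Minor M_11 = -1*-1 - 2*-5 = 11
Minor M_12 = -1*-1 - 2*-3 = 7
Minor M_13 = -1*-5 - -1*-3 = 2
det = -3*(11) - -4*(7) + 3*(2)
    = -33 - -28 + 6
    = 1

1


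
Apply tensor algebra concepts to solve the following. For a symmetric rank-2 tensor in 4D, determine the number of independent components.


A symmetric rank-2 tensor in d dimensions has d(d+1)/2 independent components.
d = 4
d(d+1)/2 = 4 * 5 / 2 = 20 / 2 = 10

10


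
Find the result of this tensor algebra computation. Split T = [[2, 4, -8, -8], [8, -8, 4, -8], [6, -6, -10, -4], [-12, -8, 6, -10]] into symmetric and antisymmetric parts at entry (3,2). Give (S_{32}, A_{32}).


T_{32} = -6
T_{23} = 4
S_{32} = (-6 + 4)/2 = -2/2 = -1
A_{32} = (-6 - 4)/2 = -10/2 = -5
Check: S + A = -1 + -5 = -6 = T_{32}.

(-1, -5)


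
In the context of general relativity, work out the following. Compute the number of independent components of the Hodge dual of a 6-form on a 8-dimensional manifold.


The Hodge dual of a p-form on an n-dimensional manifold is an (n-p)-form.
n = 8, p = 6, so dual degree = 8 - 6 = 2
The number of components is C(n, n-p) = C(8, 2) = 28

28


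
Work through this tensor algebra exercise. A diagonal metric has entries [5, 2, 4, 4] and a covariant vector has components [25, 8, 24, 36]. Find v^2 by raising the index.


To raise an index with a diagonal metric: v^i = v_i / g_{ii}.
For index 2: v_2 = 8, g_{22} = 2
v^2 = 8 / 2 = 4

4


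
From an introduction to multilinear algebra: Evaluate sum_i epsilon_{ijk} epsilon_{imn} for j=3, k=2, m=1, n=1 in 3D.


Using the identity: epsilon_{ijk} epsilon_{imn} = delta_{jm} delta_{kn} - delta_{jn} delta_{km}.
delta_{31} = 0
delta_{21} = 0
delta_{31} = 0
delta_{21} = 0
Result = 0 * 0 - 0 * 0 = 0 - 0 = 0

0


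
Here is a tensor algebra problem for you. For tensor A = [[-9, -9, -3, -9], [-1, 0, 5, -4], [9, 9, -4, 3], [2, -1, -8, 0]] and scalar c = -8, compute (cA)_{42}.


Scalar multiplication: (cA)_{ij} = c * A_{ij}.
c = -8
A_{42} = -1
(cA)_{42} = -8 * -1 = 8

8


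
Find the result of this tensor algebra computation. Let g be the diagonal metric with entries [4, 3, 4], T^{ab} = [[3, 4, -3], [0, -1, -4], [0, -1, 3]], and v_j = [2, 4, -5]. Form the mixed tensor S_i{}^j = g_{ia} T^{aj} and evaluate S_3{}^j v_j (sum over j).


Step 1: lower the first index. For a diagonal metric, g_{ia} T^{aj} = g_{ii} T^{ij} (no sum on i).
g_{33} = 4
S_3{}^1 = 4 * T^{31} = 4 * 0 = 0
S_3{}^2 = 4 * T^{32} = 4 * -1 = -4
S_3{}^3 = 4 * T^{33} = 4 * 3 = 12
Step 2: contract S_3{}^j with v_j.
S_3{}^1 * v_1 = 0 * 2 = 0
S_3{}^2 * v_2 = -4 * 4 = -16
S_3{}^3 * v_3 = 12 * -5 = -60
Result = 0 + -16 + -60 = -76

-76


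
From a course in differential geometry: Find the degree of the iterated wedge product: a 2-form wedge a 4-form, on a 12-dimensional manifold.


The degree of a wedge product is the sum of the degrees of the individual forms.
Degrees: 2, 4
Total degree = 2 + 4 = 6

6


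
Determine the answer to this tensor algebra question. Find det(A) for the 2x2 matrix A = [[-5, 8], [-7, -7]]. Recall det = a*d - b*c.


For a 2x2 matrix [[a, b], [c, d]], det = a*d - b*c.
a = -5, b = 8, c = -7, d = -7
a*d = -5 * -7 = 35
b*c = 8 * -7 = -56
det = 35 - -56 = 91

91


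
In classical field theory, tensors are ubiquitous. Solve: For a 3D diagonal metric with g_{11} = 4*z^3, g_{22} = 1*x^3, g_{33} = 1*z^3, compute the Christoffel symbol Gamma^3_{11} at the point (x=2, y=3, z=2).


For a diagonal metric, Gamma^k_{ij} = (1/2) g^{kk} (dg_{ik}/dx_j + dg_{jk}/dx_i - dg_{ij}/dx_k).
The metric is diagonal, so g_{ab} = 0 for a != b.
At the given point: g_{11} = 32, g_{22} = 8, g_{33} = 8
g^{33} = 1/8
dg_{13}/dx_1 = 0 (off-diagonal)
dg_{13}/dx_1 = 0 (off-diagonal)
dg_{11}/dx_3 = dg_{11}/dx_3 = 48
Numerator = 0 + 0 - 48 = -48
Gamma^3_{11} = -48 / (2 * 8) = -3

-3


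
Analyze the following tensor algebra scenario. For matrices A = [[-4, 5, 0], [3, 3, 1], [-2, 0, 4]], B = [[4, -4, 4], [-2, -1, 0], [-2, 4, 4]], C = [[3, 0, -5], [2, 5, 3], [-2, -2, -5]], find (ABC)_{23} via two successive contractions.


(ABC)_{23} = sum_m (AB)_{2m} C_{m3}. First compute row 2 of AB.
(AB)_{21} = 3*4 + 3*-2 + 1*-2 = 4
(AB)_{22} = 3*-4 + 3*-1 + 1*4 = -11
(AB)_{23} = 3*4 + 3*0 + 1*4 = 16
Now contract with column 3 of C:
(AB)_{21} * C_{13} = 4 * -5 = -20
(AB)_{22} * C_{23} = -11 * 3 = -33
(AB)_{23} * C_{33} = 16 * -5 = -80
(ABC)_{23} = -20 + -33 + -80 = -133

-133


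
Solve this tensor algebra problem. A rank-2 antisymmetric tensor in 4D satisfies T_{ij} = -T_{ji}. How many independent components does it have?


An antisymmetric rank-2 tensor satisfies A_{ij} = -A_{ji}, so diagonal entries are zero.
The independent components are the upper-triangular entries: C(n, 2) = n(n-1)/2.
n = 4
C(4, 2) = 4 * 3 / 2 = 12 / 2 = 6

6


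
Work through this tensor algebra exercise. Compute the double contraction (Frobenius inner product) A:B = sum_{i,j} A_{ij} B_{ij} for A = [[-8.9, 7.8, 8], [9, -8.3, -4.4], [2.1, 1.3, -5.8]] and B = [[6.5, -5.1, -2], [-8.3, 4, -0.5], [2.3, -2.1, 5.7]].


A:B = sum over all i,j of A_{ij} * B_{ij}.
Row 1: -8.9*6.5=-57.85, 7.8*-5.1=-39.78, 8*-2=-16 => row sum = -113.63
Row 2: 9*-8.3=-74.7, -8.3*4=-33.2, -4.4*-0.5=2.2 => row sum = -105.7
Row 3: 2.1*2.3=4.83, 1.3*-2.1=-2.73, -5.8*5.7=-33.06 => row sum = -30.96
Total = -113.63 + -105.7 + -30.96 = -250.29

-250.29


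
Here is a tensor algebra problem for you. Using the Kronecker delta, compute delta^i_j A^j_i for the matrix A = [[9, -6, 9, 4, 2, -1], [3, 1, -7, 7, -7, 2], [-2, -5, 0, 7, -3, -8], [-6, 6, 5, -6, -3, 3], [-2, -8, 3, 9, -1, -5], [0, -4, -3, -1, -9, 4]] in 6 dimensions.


The contraction (trace) of a rank-2 tensor is the sum of its diagonal elements.
Diagonal entries: A[1,1] = 9, A[2,2] = 1, A[3,3] = 0, A[4,4] = -6, A[5,5] = -1, A[6,6] = 4
Tr(A) = 9 + 1 + 0 + -6 + -1 + 4 = 7

7


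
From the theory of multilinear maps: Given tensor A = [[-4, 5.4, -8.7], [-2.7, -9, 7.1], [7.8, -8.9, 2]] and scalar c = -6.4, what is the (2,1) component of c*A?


Scalar multiplication: (cA)_{ij} = c * A_{ij}.
c = -6.4
A_{21} = -2.7
(cA)_{21} = -6.4 * -2.7 = 17.28

17.28


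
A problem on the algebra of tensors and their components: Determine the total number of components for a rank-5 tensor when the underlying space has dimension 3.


The number of components of a rank-r tensor in d dimensions is d^r.
Here d = 3 and r = 5.
3^5 = 243

243


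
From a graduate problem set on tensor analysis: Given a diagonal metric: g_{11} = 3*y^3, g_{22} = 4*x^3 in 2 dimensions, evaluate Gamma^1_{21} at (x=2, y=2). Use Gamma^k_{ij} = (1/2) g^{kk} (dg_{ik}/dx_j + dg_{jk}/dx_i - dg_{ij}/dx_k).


For a diagonal metric, Gamma^k_{ij} = (1/2) g^{kk} (dg_{ik}/dx_j + dg_{jk}/dx_i - dg_{ij}/dx_k).
The metric is diagonal, so g_{ab} = 0 for a != b.
At the given point: g_{11} = 24, g_{22} = 32
g^{11} = 1/24
dg_{21}/dx_1 = 0 (off-diagonal)
dg_{11}/dx_2 = dg_{11}/dx_2 = 36
dg_{21}/dx_1 = 0 (off-diagonal)
Numerator = 0 + 36 - 0 = 36
Gamma^1_{21} = 36 / (2 * 24) = 3/4

3/4


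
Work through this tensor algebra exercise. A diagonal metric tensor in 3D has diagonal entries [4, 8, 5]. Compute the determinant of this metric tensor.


For a diagonal metric, the determinant is the product of diagonal entries.
Diagonal entries: 4, 8, 5
det(g) = 4 * 8 * 5 = 160

160


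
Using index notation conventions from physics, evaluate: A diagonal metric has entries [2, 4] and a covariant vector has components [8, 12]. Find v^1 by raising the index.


To raise an index with a diagonal metric: v^i = v_i / g_{ii}.
For index 1: v_1 = 8, g_{11} = 2
v^1 = 8 / 2 = 4

4


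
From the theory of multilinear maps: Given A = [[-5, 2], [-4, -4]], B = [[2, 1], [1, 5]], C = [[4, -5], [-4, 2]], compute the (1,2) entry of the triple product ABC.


(ABC)_{12} = sum_m (AB)_{1m} C_{m2}. First compute row 1 of AB.
(AB)_{11} = -5*2 + 2*1 = -8
(AB)_{12} = -5*1 + 2*5 = 5
Now contract with column 2 of C:
(AB)_{11} * C_{12} = -8 * -5 = 40
(AB)_{12} * C_{22} = 5 * 2 = 10
(ABC)_{12} = 40 + 10 = 50

50
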